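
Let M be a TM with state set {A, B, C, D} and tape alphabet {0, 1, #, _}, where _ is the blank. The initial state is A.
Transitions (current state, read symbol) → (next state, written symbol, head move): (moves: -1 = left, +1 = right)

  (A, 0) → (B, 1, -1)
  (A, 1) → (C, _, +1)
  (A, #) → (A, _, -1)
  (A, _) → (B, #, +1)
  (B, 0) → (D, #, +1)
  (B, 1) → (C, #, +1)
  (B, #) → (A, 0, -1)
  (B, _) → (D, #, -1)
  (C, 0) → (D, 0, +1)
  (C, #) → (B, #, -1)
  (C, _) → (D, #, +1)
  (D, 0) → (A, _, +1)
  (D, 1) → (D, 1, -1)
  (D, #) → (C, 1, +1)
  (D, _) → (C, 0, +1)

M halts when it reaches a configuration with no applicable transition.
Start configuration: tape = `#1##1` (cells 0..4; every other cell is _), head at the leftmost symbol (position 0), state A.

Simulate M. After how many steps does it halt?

state=A head=0 tape=__[#]1##1   (A,#)→(A,_,-1)
state=A head=-1 tape=_[_]_1##1   (A,_)→(B,#,+1)
state=B head=0 tape=_#[_]1##1   (B,_)→(D,#,-1)
state=D head=-1 tape=_[#]#1##1   (D,#)→(C,1,+1)
state=C head=0 tape=_1[#]1##1   (C,#)→(B,#,-1)
state=B head=-1 tape=_[1]#1##1   (B,1)→(C,#,+1)
state=C head=0 tape=_#[#]1##1   (C,#)→(B,#,-1)
state=B head=-1 tape=_[#]#1##1   (B,#)→(A,0,-1)
state=A head=-2 tape=[_]0#1##1   (A,_)→(B,#,+1)
state=B head=-1 tape=#[0]#1##1   (B,0)→(D,#,+1)
state=D head=0 tape=##[#]1##1   (D,#)→(C,1,+1)
state=C head=1 tape=##1[1]##1
M halts after 11 transitions.

11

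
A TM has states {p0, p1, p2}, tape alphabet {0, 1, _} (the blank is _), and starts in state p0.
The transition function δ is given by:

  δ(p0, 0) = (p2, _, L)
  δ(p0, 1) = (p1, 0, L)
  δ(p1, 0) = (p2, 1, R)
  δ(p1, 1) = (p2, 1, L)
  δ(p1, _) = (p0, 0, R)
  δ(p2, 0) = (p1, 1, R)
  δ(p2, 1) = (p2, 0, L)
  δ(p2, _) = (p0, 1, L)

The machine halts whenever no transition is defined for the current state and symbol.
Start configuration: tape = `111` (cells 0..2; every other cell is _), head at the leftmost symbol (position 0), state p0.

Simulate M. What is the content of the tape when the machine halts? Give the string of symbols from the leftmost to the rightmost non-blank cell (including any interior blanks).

p0 | ___[1]11   read 1 → write 0, move L, go to p1
p1 | __[_]011   read _ → write 0, move R, go to p0
p0 | __0[0]11   read 0 → write _, move L, go to p2
p2 | __[0]_11   read 0 → write 1, move R, go to p1
p1 | __1[_]11   read _ → write 0, move R, go to p0
p0 | __10[1]1   read 1 → write 0, move L, go to p1
p1 | __1[0]01   read 0 → write 1, move R, go to p2
p2 | __11[0]1   read 0 → write 1, move R, go to p1
p1 | __111[1]   read 1 → write 1, move L, go to p2
p2 | __11[1]1   read 1 → write 0, move L, go to p2
p2 | __1[1]01   read 1 → write 0, move L, go to p2
p2 | __[1]001   read 1 → write 0, move L, go to p2
p2 | _[_]0001   read _ → write 1, move L, go to p0
p0 | [_]10001
The non-blank tape span at halt is 10001.

10001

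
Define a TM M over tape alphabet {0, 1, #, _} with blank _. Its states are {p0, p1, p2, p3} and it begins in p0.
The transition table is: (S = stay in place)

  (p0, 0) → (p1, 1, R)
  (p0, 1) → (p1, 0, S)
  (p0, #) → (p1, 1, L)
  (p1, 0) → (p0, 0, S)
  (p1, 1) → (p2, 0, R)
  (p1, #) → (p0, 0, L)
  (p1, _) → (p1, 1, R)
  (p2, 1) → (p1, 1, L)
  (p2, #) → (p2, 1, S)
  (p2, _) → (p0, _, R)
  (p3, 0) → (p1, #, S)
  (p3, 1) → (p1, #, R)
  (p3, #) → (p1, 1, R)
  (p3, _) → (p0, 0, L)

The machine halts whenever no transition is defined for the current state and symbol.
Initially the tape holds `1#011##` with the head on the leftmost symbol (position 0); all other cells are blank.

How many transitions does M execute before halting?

27

state=p0 head=0 tape=[1]#011##__   (p0,1)→(p1,0,S)
state=p1 head=0 tape=[0]#011##__   (p1,0)→(p0,0,S)
state=p0 head=0 tape=[0]#011##__   (p0,0)→(p1,1,R)
state=p1 head=1 tape=1[#]011##__   (p1,#)→(p0,0,L)
state=p0 head=0 tape=[1]0011##__   (p0,1)→(p1,0,S)
state=p1 head=0 tape=[0]0011##__   (p1,0)→(p0,0,S)
state=p0 head=0 tape=[0]0011##__   (p0,0)→(p1,1,R)
state=p1 head=1 tape=1[0]011##__   (p1,0)→(p0,0,S)
state=p0 head=1 tape=1[0]011##__   (p0,0)→(p1,1,R)
state=p1 head=2 tape=11[0]11##__   (p1,0)→(p0,0,S)
state=p0 head=2 tape=11[0]11##__   (p0,0)→(p1,1,R)
state=p1 head=3 tape=111[1]1##__   (p1,1)→(p2,0,R)
state=p2 head=4 tape=1110[1]##__   (p2,1)→(p1,1,L)
state=p1 head=3 tape=111[0]1##__   (p1,0)→(p0,0,S)
state=p0 head=3 tape=111[0]1##__   (p0,0)→(p1,1,R)
state=p1 head=4 tape=1111[1]##__   (p1,1)→(p2,0,R)
state=p2 head=5 tape=11110[#]#__   (p2,#)→(p2,1,S)
state=p2 head=5 tape=11110[1]#__   (p2,1)→(p1,1,L)
state=p1 head=4 tape=1111[0]1#__   (p1,0)→(p0,0,S)
state=p0 head=4 tape=1111[0]1#__   (p0,0)→(p1,1,R)
state=p1 head=5 tape=11111[1]#__   (p1,1)→(p2,0,R)
state=p2 head=6 tape=111110[#]__   (p2,#)→(p2,1,S)
state=p2 head=6 tape=111110[1]__   (p2,1)→(p1,1,L)
state=p1 head=5 tape=11111[0]1__   (p1,0)→(p0,0,S)
state=p0 head=5 tape=11111[0]1__   (p0,0)→(p1,1,R)
state=p1 head=6 tape=111111[1]__   (p1,1)→(p2,0,R)
state=p2 head=7 tape=1111110[_]_   (p2,_)→(p0,_,R)
state=p0 head=8 tape=1111110_[_]
M halts after 27 transitions.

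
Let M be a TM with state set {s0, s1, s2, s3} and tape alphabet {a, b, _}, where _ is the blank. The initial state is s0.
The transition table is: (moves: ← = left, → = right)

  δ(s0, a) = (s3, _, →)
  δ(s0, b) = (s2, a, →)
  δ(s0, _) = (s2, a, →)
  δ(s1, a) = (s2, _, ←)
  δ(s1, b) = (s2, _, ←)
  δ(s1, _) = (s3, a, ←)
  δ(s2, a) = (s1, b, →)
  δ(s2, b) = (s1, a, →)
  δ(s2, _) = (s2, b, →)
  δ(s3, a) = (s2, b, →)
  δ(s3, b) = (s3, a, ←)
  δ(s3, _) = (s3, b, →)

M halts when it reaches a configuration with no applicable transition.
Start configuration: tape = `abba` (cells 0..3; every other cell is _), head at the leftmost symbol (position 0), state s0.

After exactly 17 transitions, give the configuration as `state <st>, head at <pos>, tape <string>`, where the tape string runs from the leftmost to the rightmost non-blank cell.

state s3, head at 1, tape bbaaa

state=s0 head=0 tape=_[a]bba   (s0,a)→(s3,_,→)
state=s3 head=1 tape=__[b]ba   (s3,b)→(s3,a,←)
state=s3 head=0 tape=_[_]aba   (s3,_)→(s3,b,→)
state=s3 head=1 tape=_b[a]ba   (s3,a)→(s2,b,→)
state=s2 head=2 tape=_bb[b]a   (s2,b)→(s1,a,→)
state=s1 head=3 tape=_bba[a]   (s1,a)→(s2,_,←)
state=s2 head=2 tape=_bb[a]_   (s2,a)→(s1,b,→)
state=s1 head=3 tape=_bbb[_]   (s1,_)→(s3,a,←)
state=s3 head=2 tape=_bb[b]a   (s3,b)→(s3,a,←)
state=s3 head=1 tape=_b[b]aa   (s3,b)→(s3,a,←)
state=s3 head=0 tape=_[b]aaa   (s3,b)→(s3,a,←)
state=s3 head=-1 tape=[_]aaaa   (s3,_)→(s3,b,→)
state=s3 head=0 tape=b[a]aaa   (s3,a)→(s2,b,→)
state=s2 head=1 tape=bb[a]aa   (s2,a)→(s1,b,→)
state=s1 head=2 tape=bbb[a]a   (s1,a)→(s2,_,←)
state=s2 head=1 tape=bb[b]_a   (s2,b)→(s1,a,→)
state=s1 head=2 tape=bba[_]a   (s1,_)→(s3,a,←)
state=s3 head=1 tape=bb[a]aa
After 17 steps: state s3, head at 1, tape bbaaa.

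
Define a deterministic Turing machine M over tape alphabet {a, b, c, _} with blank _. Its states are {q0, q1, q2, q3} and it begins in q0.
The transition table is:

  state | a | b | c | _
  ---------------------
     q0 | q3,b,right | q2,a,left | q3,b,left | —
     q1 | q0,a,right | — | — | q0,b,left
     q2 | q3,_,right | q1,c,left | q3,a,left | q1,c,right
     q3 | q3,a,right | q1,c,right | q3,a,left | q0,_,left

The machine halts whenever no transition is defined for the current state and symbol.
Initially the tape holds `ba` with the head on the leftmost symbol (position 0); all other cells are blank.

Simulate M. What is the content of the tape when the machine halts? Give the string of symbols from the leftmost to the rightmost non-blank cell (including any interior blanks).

state=q0 head=0 tape=_[b]a_   (q0,b)→(q2,a,left)
state=q2 head=-1 tape=[_]aa_   (q2,_)→(q1,c,right)
state=q1 head=0 tape=c[a]a_   (q1,a)→(q0,a,right)
state=q0 head=1 tape=ca[a]_   (q0,a)→(q3,b,right)
state=q3 head=2 tape=cab[_]   (q3,_)→(q0,_,left)
state=q0 head=1 tape=ca[b]_   (q0,b)→(q2,a,left)
state=q2 head=0 tape=c[a]a_   (q2,a)→(q3,_,right)
state=q3 head=1 tape=c_[a]_   (q3,a)→(q3,a,right)
state=q3 head=2 tape=c_a[_]   (q3,_)→(q0,_,left)
state=q0 head=1 tape=c_[a]_   (q0,a)→(q3,b,right)
state=q3 head=2 tape=c_b[_]   (q3,_)→(q0,_,left)
state=q0 head=1 tape=c_[b]_   (q0,b)→(q2,a,left)
state=q2 head=0 tape=c[_]a_   (q2,_)→(q1,c,right)
state=q1 head=1 tape=cc[a]_   (q1,a)→(q0,a,right)
state=q0 head=2 tape=cca[_]
The non-blank tape span at halt is cca.

cca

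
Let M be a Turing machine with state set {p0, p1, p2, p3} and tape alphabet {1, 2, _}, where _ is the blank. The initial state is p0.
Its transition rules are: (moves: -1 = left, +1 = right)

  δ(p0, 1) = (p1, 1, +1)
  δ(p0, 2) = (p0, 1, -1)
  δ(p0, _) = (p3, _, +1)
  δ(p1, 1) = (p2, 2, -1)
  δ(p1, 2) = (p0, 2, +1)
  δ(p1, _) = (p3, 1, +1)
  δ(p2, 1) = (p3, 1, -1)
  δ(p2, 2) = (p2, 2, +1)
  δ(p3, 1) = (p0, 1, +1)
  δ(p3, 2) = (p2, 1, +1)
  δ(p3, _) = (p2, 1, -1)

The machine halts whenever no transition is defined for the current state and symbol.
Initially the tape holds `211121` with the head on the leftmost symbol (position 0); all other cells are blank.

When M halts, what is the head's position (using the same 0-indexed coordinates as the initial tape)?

p0 | _[2]11121____   read 2 → write 1, move -1, go to p0
p0 | [_]111121____   read _ → write _, move +1, go to p3
p3 | _[1]11121____   read 1 → write 1, move +1, go to p0
p0 | _1[1]1121____   read 1 → write 1, move +1, go to p1
p1 | _11[1]121____   read 1 → write 2, move -1, go to p2
p2 | _1[1]2121____   read 1 → write 1, move -1, go to p3
p3 | _[1]12121____   read 1 → write 1, move +1, go to p0
p0 | _1[1]2121____   read 1 → write 1, move +1, go to p1
p1 | _11[2]121____   read 2 → write 2, move +1, go to p0
p0 | _112[1]21____   read 1 → write 1, move +1, go to p1
p1 | _1121[2]1____   read 2 → write 2, move +1, go to p0
p0 | _11212[1]____   read 1 → write 1, move +1, go to p1
p1 | _112121[_]___   read _ → write 1, move +1, go to p3
p3 | _1121211[_]__   read _ → write 1, move -1, go to p2
p2 | _112121[1]1__   read 1 → write 1, move -1, go to p3
p3 | _11212[1]11__   read 1 → write 1, move +1, go to p0
p0 | _112121[1]1__   read 1 → write 1, move +1, go to p1
p1 | _1121211[1]__   read 1 → write 2, move -1, go to p2
p2 | _112121[1]2__   read 1 → write 1, move -1, go to p3
p3 | _11212[1]12__   read 1 → write 1, move +1, go to p0
p0 | _112121[1]2__   read 1 → write 1, move +1, go to p1
p1 | _1121211[2]__   read 2 → write 2, move +1, go to p0
p0 | _11212112[_]_   read _ → write _, move +1, go to p3
p3 | _11212112_[_]   read _ → write 1, move -1, go to p2
p2 | _11212112[_]1
At halt the head is at cell 8.

8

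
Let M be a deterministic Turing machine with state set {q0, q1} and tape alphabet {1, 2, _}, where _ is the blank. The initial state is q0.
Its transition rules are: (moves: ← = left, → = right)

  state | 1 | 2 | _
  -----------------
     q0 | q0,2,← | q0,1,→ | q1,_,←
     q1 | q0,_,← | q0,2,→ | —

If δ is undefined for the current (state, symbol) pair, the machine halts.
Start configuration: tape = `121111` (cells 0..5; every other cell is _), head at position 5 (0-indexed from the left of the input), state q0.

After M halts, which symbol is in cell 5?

state=q0 head=5 tape=__12111[1]_   (q0,1)→(q0,2,←)
state=q0 head=4 tape=__1211[1]2_   (q0,1)→(q0,2,←)
state=q0 head=3 tape=__121[1]22_   (q0,1)→(q0,2,←)
state=q0 head=2 tape=__12[1]222_   (q0,1)→(q0,2,←)
state=q0 head=1 tape=__1[2]2222_   (q0,2)→(q0,1,→)
state=q0 head=2 tape=__11[2]222_   (q0,2)→(q0,1,→)
state=q0 head=3 tape=__111[2]22_   (q0,2)→(q0,1,→)
state=q0 head=4 tape=__1111[2]2_   (q0,2)→(q0,1,→)
state=q0 head=5 tape=__11111[2]_   (q0,2)→(q0,1,→)
state=q0 head=6 tape=__111111[_]   (q0,_)→(q1,_,←)
state=q1 head=5 tape=__11111[1]_   (q1,1)→(q0,_,←)
state=q0 head=4 tape=__1111[1]__   (q0,1)→(q0,2,←)
state=q0 head=3 tape=__111[1]2__   (q0,1)→(q0,2,←)
state=q0 head=2 tape=__11[1]22__   (q0,1)→(q0,2,←)
state=q0 head=1 tape=__1[1]222__   (q0,1)→(q0,2,←)
state=q0 head=0 tape=__[1]2222__   (q0,1)→(q0,2,←)
state=q0 head=-1 tape=_[_]22222__   (q0,_)→(q1,_,←)
state=q1 head=-2 tape=[_]_22222__
Cell 5 holds _ when M halts.

_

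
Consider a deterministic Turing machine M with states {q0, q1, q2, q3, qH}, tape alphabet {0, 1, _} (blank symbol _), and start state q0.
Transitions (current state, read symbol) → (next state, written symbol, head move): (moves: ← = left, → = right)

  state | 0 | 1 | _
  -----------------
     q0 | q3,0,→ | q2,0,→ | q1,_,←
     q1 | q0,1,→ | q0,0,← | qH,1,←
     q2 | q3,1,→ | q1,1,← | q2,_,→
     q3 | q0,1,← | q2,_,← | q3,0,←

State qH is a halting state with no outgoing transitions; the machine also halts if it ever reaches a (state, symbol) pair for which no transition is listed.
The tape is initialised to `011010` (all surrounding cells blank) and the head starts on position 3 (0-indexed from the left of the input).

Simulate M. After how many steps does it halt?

20

q0 | _011[0]10   read 0 → write 0, move →, go to q3
q3 | _0110[1]0   read 1 → write _, move ←, go to q2
q2 | _011[0]_0   read 0 → write 1, move →, go to q3
q3 | _0111[_]0   read _ → write 0, move ←, go to q3
q3 | _011[1]00   read 1 → write _, move ←, go to q2
q2 | _01[1]_00   read 1 → write 1, move ←, go to q1
q1 | _0[1]1_00   read 1 → write 0, move ←, go to q0
q0 | _[0]01_00   read 0 → write 0, move →, go to q3
q3 | _0[0]1_00   read 0 → write 1, move ←, go to q0
q0 | _[0]11_00   read 0 → write 0, move →, go to q3
q3 | _0[1]1_00   read 1 → write _, move ←, go to q2
q2 | _[0]_1_00   read 0 → write 1, move →, go to q3
q3 | _1[_]1_00   read _ → write 0, move ←, go to q3
q3 | _[1]01_00   read 1 → write _, move ←, go to q2
q2 | [_]_01_00   read _ → write _, move →, go to q2
q2 | _[_]01_00   read _ → write _, move →, go to q2
q2 | __[0]1_00   read 0 → write 1, move →, go to q3
q3 | __1[1]_00   read 1 → write _, move ←, go to q2
q2 | __[1]__00   read 1 → write 1, move ←, go to q1
q1 | _[_]1__00   read _ → write 1, move ←, go to qH
qH | [_]11__00
M halts after 20 transitions.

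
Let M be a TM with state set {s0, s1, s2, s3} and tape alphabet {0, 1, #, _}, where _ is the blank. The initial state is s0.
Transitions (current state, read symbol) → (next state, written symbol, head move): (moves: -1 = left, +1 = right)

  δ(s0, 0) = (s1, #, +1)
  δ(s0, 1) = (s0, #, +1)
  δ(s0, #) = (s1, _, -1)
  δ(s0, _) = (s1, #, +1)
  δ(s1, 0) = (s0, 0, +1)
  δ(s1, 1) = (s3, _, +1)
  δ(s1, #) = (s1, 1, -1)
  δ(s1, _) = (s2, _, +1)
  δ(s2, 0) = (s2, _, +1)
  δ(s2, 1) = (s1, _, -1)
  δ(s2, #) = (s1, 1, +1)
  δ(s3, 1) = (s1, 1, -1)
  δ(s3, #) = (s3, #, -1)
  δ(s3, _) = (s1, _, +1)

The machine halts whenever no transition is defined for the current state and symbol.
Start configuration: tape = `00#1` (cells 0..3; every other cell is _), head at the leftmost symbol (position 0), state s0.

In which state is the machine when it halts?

state=s0 head=0 tape=[0]0#1___   (s0,0)→(s1,#,+1)
state=s1 head=1 tape=#[0]#1___   (s1,0)→(s0,0,+1)
state=s0 head=2 tape=#0[#]1___   (s0,#)→(s1,_,-1)
state=s1 head=1 tape=#[0]_1___   (s1,0)→(s0,0,+1)
state=s0 head=2 tape=#0[_]1___   (s0,_)→(s1,#,+1)
state=s1 head=3 tape=#0#[1]___   (s1,1)→(s3,_,+1)
state=s3 head=4 tape=#0#_[_]__   (s3,_)→(s1,_,+1)
state=s1 head=5 tape=#0#__[_]_   (s1,_)→(s2,_,+1)
state=s2 head=6 tape=#0#___[_]
No transition is defined for (s2, _); M halts in state s2.

s2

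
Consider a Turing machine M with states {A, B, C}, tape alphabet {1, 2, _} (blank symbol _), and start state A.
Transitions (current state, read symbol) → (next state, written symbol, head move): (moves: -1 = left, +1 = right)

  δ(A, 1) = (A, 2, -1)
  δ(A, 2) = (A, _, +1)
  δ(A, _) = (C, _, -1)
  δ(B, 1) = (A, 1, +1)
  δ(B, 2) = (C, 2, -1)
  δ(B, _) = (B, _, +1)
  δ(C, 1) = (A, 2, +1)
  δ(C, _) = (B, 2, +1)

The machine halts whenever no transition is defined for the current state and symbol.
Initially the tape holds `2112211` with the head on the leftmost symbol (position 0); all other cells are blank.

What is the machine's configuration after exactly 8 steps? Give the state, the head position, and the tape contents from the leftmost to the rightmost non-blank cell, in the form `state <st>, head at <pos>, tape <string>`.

state=A head=0 tape=_[2]112211   (A,2)→(A,_,+1)
state=A head=1 tape=__[1]12211   (A,1)→(A,2,-1)
state=A head=0 tape=_[_]212211   (A,_)→(C,_,-1)
state=C head=-1 tape=[_]_212211   (C,_)→(B,2,+1)
state=B head=0 tape=2[_]212211   (B,_)→(B,_,+1)
state=B head=1 tape=2_[2]12211   (B,2)→(C,2,-1)
state=C head=0 tape=2[_]212211   (C,_)→(B,2,+1)
state=B head=1 tape=22[2]12211   (B,2)→(C,2,-1)
state=C head=0 tape=2[2]212211
After 8 steps: state C, head at 0, tape 22212211.

state C, head at 0, tape 22212211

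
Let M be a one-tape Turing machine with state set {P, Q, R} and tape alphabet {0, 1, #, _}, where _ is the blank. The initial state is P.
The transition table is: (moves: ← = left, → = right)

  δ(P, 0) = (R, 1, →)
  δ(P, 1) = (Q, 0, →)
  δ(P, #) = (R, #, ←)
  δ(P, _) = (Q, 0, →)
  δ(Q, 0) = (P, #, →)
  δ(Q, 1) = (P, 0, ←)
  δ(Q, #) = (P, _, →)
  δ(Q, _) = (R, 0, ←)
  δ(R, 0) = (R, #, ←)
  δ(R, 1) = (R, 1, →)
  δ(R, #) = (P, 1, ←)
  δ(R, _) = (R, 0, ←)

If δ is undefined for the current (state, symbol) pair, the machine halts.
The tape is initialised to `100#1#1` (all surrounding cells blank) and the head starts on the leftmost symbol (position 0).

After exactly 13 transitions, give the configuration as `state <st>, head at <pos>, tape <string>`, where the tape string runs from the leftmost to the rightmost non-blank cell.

state R, head at 3, tape 0#101#1

state=P head=0 tape=[1]00#1#1   (P,1)→(Q,0,→)
state=Q head=1 tape=0[0]0#1#1   (Q,0)→(P,#,→)
state=P head=2 tape=0#[0]#1#1   (P,0)→(R,1,→)
state=R head=3 tape=0#1[#]1#1   (R,#)→(P,1,←)
state=P head=2 tape=0#[1]11#1   (P,1)→(Q,0,→)
state=Q head=3 tape=0#0[1]1#1   (Q,1)→(P,0,←)
state=P head=2 tape=0#[0]01#1   (P,0)→(R,1,→)
state=R head=3 tape=0#1[0]1#1   (R,0)→(R,#,←)
state=R head=2 tape=0#[1]#1#1   (R,1)→(R,1,→)
state=R head=3 tape=0#1[#]1#1   (R,#)→(P,1,←)
state=P head=2 tape=0#[1]11#1   (P,1)→(Q,0,→)
state=Q head=3 tape=0#0[1]1#1   (Q,1)→(P,0,←)
state=P head=2 tape=0#[0]01#1   (P,0)→(R,1,→)
state=R head=3 tape=0#1[0]1#1
After 13 steps: state R, head at 3, tape 0#101#1.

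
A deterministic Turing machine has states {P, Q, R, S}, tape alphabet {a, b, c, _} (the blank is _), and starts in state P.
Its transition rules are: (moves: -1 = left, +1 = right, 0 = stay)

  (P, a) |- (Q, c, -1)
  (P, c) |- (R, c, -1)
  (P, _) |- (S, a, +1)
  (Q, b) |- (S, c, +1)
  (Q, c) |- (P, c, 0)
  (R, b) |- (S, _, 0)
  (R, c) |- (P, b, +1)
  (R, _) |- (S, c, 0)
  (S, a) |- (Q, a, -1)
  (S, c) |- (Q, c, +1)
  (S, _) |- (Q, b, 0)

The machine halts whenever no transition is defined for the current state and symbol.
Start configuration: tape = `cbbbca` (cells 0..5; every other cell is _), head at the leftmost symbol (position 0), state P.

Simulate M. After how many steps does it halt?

state=P head=0 tape=_[c]bbbca   (P,c)→(R,c,-1)
state=R head=-1 tape=[_]cbbbca   (R,_)→(S,c,0)
state=S head=-1 tape=[c]cbbbca   (S,c)→(Q,c,+1)
state=Q head=0 tape=c[c]bbbca   (Q,c)→(P,c,0)
state=P head=0 tape=c[c]bbbca   (P,c)→(R,c,-1)
state=R head=-1 tape=[c]cbbbca   (R,c)→(P,b,+1)
state=P head=0 tape=b[c]bbbca   (P,c)→(R,c,-1)
state=R head=-1 tape=[b]cbbbca   (R,b)→(S,_,0)
state=S head=-1 tape=[_]cbbbca   (S,_)→(Q,b,0)
state=Q head=-1 tape=[b]cbbbca   (Q,b)→(S,c,+1)
state=S head=0 tape=c[c]bbbca   (S,c)→(Q,c,+1)
state=Q head=1 tape=cc[b]bbca   (Q,b)→(S,c,+1)
state=S head=2 tape=ccc[b]bca
M halts after 12 transitions.

12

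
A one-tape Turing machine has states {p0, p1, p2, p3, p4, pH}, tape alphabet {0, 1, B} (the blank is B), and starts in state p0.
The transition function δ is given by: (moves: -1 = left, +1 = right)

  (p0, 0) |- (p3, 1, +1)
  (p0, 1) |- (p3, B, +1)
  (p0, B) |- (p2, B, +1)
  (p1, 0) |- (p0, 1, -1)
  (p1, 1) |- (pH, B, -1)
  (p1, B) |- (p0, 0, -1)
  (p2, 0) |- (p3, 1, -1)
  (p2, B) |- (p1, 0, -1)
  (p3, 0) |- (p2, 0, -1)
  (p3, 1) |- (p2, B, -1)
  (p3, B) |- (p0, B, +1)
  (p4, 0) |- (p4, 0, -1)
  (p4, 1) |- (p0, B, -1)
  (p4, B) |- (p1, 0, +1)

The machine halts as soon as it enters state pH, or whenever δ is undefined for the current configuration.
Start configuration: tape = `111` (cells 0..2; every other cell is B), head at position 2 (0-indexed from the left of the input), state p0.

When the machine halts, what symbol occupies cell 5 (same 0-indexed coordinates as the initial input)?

p0 | B11[1]BBB   read 1 → write B, move +1, go to p3
p3 | B11B[B]BB   read B → write B, move +1, go to p0
p0 | B11BB[B]B   read B → write B, move +1, go to p2
p2 | B11BBB[B]   read B → write 0, move -1, go to p1
p1 | B11BB[B]0   read B → write 0, move -1, go to p0
p0 | B11B[B]00   read B → write B, move +1, go to p2
p2 | B11BB[0]0   read 0 → write 1, move -1, go to p3
p3 | B11B[B]10   read B → write B, move +1, go to p0
p0 | B11BB[1]0   read 1 → write B, move +1, go to p3
p3 | B11BBB[0]   read 0 → write 0, move -1, go to p2
p2 | B11BB[B]0   read B → write 0, move -1, go to p1
p1 | B11B[B]00   read B → write 0, move -1, go to p0
p0 | B11[B]000   read B → write B, move +1, go to p2
p2 | B11B[0]00   read 0 → write 1, move -1, go to p3
p3 | B11[B]100   read B → write B, move +1, go to p0
p0 | B11B[1]00   read 1 → write B, move +1, go to p3
p3 | B11BB[0]0   read 0 → write 0, move -1, go to p2
p2 | B11B[B]00   read B → write 0, move -1, go to p1
p1 | B11[B]000   read B → write 0, move -1, go to p0
p0 | B1[1]0000   read 1 → write B, move +1, go to p3
p3 | B1B[0]000   read 0 → write 0, move -1, go to p2
p2 | B1[B]0000   read B → write 0, move -1, go to p1
p1 | B[1]00000   read 1 → write B, move -1, go to pH
pH | [B]B00000
Cell 5 holds 0 when M halts.

0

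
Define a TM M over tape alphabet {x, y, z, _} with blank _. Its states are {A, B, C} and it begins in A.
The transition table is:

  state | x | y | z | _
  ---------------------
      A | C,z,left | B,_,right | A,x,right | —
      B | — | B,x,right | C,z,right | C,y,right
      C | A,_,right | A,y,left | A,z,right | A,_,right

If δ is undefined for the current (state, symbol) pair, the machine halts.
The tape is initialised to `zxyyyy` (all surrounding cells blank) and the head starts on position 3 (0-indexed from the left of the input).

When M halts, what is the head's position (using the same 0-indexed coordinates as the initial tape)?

8

A | zxy[y]yy___   read y → write _, move right, go to B
B | zxy_[y]y___   read y → write x, move right, go to B
B | zxy_x[y]___   read y → write x, move right, go to B
B | zxy_xx[_]__   read _ → write y, move right, go to C
C | zxy_xxy[_]_   read _ → write _, move right, go to A
A | zxy_xxy_[_]
At halt the head is at cell 8.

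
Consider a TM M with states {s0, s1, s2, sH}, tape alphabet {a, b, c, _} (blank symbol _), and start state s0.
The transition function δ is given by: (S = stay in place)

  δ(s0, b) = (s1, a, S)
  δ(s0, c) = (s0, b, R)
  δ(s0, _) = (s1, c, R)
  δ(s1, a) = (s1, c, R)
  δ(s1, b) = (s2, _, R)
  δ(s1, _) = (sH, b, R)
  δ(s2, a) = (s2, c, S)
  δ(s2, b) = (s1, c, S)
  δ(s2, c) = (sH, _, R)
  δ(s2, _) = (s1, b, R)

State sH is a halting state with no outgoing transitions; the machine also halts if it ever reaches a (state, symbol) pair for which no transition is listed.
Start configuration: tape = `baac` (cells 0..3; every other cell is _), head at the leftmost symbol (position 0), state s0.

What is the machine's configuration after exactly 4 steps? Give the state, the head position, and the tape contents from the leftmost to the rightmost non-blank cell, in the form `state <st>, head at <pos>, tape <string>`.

s0 | [b]aac   read b → write a, move S, go to s1
s1 | [a]aac   read a → write c, move R, go to s1
s1 | c[a]ac   read a → write c, move R, go to s1
s1 | cc[a]c   read a → write c, move R, go to s1
s1 | ccc[c]
After 4 steps: state s1, head at 3, tape cccc.

state s1, head at 3, tape cccc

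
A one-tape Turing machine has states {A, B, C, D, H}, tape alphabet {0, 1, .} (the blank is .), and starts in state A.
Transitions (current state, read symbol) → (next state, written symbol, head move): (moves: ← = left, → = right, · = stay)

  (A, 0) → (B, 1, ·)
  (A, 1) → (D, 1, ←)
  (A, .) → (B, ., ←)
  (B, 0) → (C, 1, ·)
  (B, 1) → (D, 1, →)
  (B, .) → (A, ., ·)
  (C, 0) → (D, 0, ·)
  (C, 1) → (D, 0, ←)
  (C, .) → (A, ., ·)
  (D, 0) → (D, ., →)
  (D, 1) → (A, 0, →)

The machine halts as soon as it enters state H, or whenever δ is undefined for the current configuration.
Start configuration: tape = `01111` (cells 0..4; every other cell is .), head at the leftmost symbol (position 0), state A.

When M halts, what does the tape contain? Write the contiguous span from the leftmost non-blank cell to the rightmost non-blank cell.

1...0

A | [0]1111.   read 0 → write 1, move ·, go to B
B | [1]1111.   read 1 → write 1, move →, go to D
D | 1[1]111.   read 1 → write 0, move →, go to A
A | 10[1]11.   read 1 → write 1, move ←, go to D
D | 1[0]111.   read 0 → write ., move →, go to D
D | 1.[1]11.   read 1 → write 0, move →, go to A
A | 1.0[1]1.   read 1 → write 1, move ←, go to D
D | 1.[0]11.   read 0 → write ., move →, go to D
D | 1..[1]1.   read 1 → write 0, move →, go to A
A | 1..0[1].   read 1 → write 1, move ←, go to D
D | 1..[0]1.   read 0 → write ., move →, go to D
D | 1...[1].   read 1 → write 0, move →, go to A
A | 1...0[.]   read . → write ., move ←, go to B
B | 1...[0].   read 0 → write 1, move ·, go to C
C | 1...[1].   read 1 → write 0, move ←, go to D
D | 1..[.]0.
The non-blank tape span at halt is 1...0.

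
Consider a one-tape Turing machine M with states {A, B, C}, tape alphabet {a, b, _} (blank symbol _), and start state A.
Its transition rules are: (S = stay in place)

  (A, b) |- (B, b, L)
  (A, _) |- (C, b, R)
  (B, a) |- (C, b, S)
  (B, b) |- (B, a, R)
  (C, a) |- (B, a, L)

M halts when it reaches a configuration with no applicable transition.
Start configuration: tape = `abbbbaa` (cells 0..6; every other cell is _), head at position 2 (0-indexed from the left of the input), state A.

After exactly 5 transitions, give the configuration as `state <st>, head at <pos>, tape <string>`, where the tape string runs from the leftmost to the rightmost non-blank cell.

state B, head at 5, tape aaaaaaa

state=A head=2 tape=ab[b]bbaa   (A,b)→(B,b,L)
state=B head=1 tape=a[b]bbbaa   (B,b)→(B,a,R)
state=B head=2 tape=aa[b]bbaa   (B,b)→(B,a,R)
state=B head=3 tape=aaa[b]baa   (B,b)→(B,a,R)
state=B head=4 tape=aaaa[b]aa   (B,b)→(B,a,R)
state=B head=5 tape=aaaaa[a]a
After 5 steps: state B, head at 5, tape aaaaaaa.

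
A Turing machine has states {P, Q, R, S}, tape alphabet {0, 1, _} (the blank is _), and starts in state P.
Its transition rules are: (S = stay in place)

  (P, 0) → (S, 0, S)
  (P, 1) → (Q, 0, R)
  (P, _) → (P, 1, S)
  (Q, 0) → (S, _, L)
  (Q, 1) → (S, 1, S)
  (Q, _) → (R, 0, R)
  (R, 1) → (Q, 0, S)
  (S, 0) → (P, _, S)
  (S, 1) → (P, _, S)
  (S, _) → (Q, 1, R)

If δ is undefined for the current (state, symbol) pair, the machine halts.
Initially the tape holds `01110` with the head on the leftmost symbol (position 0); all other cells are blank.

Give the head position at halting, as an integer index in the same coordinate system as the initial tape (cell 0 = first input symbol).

5

state=P head=0 tape=[0]1110_   (P,0)→(S,0,S)
state=S head=0 tape=[0]1110_   (S,0)→(P,_,S)
state=P head=0 tape=[_]1110_   (P,_)→(P,1,S)
state=P head=0 tape=[1]1110_   (P,1)→(Q,0,R)
state=Q head=1 tape=0[1]110_   (Q,1)→(S,1,S)
state=S head=1 tape=0[1]110_   (S,1)→(P,_,S)
state=P head=1 tape=0[_]110_   (P,_)→(P,1,S)
state=P head=1 tape=0[1]110_   (P,1)→(Q,0,R)
state=Q head=2 tape=00[1]10_   (Q,1)→(S,1,S)
state=S head=2 tape=00[1]10_   (S,1)→(P,_,S)
state=P head=2 tape=00[_]10_   (P,_)→(P,1,S)
state=P head=2 tape=00[1]10_   (P,1)→(Q,0,R)
state=Q head=3 tape=000[1]0_   (Q,1)→(S,1,S)
state=S head=3 tape=000[1]0_   (S,1)→(P,_,S)
state=P head=3 tape=000[_]0_   (P,_)→(P,1,S)
state=P head=3 tape=000[1]0_   (P,1)→(Q,0,R)
state=Q head=4 tape=0000[0]_   (Q,0)→(S,_,L)
state=S head=3 tape=000[0]__   (S,0)→(P,_,S)
state=P head=3 tape=000[_]__   (P,_)→(P,1,S)
state=P head=3 tape=000[1]__   (P,1)→(Q,0,R)
state=Q head=4 tape=0000[_]_   (Q,_)→(R,0,R)
state=R head=5 tape=00000[_]
At halt the head is at cell 5.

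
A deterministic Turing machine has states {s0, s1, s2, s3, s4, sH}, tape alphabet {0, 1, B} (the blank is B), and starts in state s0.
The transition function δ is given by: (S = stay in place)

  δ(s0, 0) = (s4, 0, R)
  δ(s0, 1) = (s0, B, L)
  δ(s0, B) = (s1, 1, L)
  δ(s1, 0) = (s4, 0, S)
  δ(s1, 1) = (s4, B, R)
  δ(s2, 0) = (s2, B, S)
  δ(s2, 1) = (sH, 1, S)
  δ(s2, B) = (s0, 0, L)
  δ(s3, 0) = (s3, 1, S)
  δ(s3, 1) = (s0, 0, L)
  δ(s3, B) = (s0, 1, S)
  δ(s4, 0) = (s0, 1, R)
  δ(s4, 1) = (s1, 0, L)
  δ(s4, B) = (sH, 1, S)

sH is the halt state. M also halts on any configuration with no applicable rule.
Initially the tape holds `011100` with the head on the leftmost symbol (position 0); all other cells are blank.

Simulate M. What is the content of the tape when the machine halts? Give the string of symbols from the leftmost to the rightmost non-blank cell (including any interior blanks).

s0 | [0]11100B   read 0 → write 0, move R, go to s4
s4 | 0[1]1100B   read 1 → write 0, move L, go to s1
s1 | [0]01100B   read 0 → write 0, move S, go to s4
s4 | [0]01100B   read 0 → write 1, move R, go to s0
s0 | 1[0]1100B   read 0 → write 0, move R, go to s4
s4 | 10[1]100B   read 1 → write 0, move L, go to s1
s1 | 1[0]0100B   read 0 → write 0, move S, go to s4
s4 | 1[0]0100B   read 0 → write 1, move R, go to s0
s0 | 11[0]100B   read 0 → write 0, move R, go to s4
s4 | 110[1]00B   read 1 → write 0, move L, go to s1
s1 | 11[0]000B   read 0 → write 0, move S, go to s4
s4 | 11[0]000B   read 0 → write 1, move R, go to s0
s0 | 111[0]00B   read 0 → write 0, move R, go to s4
s4 | 1110[0]0B   read 0 → write 1, move R, go to s0
s0 | 11101[0]B   read 0 → write 0, move R, go to s4
s4 | 111010[B]   read B → write 1, move S, go to sH
sH | 111010[1]
The non-blank tape span at halt is 1110101.

1110101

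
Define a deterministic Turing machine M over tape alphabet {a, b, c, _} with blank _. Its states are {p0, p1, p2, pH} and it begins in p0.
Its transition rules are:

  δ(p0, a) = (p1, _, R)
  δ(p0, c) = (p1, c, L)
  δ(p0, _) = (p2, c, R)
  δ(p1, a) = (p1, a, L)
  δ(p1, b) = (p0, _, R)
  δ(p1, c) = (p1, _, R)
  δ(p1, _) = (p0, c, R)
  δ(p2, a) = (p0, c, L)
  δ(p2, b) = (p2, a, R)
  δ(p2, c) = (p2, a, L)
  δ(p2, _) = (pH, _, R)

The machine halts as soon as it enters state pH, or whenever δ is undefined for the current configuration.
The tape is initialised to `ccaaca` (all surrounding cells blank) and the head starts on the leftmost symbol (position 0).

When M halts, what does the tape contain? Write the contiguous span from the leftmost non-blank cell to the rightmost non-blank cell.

cc_c_cc

state=p0 head=0 tape=_[c]caaca____   (p0,c)→(p1,c,L)
state=p1 head=-1 tape=[_]ccaaca____   (p1,_)→(p0,c,R)
state=p0 head=0 tape=c[c]caaca____   (p0,c)→(p1,c,L)
state=p1 head=-1 tape=[c]ccaaca____   (p1,c)→(p1,_,R)
state=p1 head=0 tape=_[c]caaca____   (p1,c)→(p1,_,R)
state=p1 head=1 tape=__[c]aaca____   (p1,c)→(p1,_,R)
state=p1 head=2 tape=___[a]aca____   (p1,a)→(p1,a,L)
state=p1 head=1 tape=__[_]aaca____   (p1,_)→(p0,c,R)
state=p0 head=2 tape=__c[a]aca____   (p0,a)→(p1,_,R)
state=p1 head=3 tape=__c_[a]ca____   (p1,a)→(p1,a,L)
state=p1 head=2 tape=__c[_]aca____   (p1,_)→(p0,c,R)
state=p0 head=3 tape=__cc[a]ca____   (p0,a)→(p1,_,R)
state=p1 head=4 tape=__cc_[c]a____   (p1,c)→(p1,_,R)
state=p1 head=5 tape=__cc__[a]____   (p1,a)→(p1,a,L)
state=p1 head=4 tape=__cc_[_]a____   (p1,_)→(p0,c,R)
state=p0 head=5 tape=__cc_c[a]____   (p0,a)→(p1,_,R)
state=p1 head=6 tape=__cc_c_[_]___   (p1,_)→(p0,c,R)
state=p0 head=7 tape=__cc_c_c[_]__   (p0,_)→(p2,c,R)
state=p2 head=8 tape=__cc_c_cc[_]_   (p2,_)→(pH,_,R)
state=pH head=9 tape=__cc_c_cc_[_]
The non-blank tape span at halt is cc_c_cc.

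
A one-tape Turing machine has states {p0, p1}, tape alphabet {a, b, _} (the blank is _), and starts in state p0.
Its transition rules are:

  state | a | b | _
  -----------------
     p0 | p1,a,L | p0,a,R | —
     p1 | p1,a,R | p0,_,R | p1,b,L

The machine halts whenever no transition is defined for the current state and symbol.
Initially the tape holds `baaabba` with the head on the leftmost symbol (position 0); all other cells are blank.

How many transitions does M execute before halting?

p0 | [b]aaabba__   read b → write a, move R, go to p0
p0 | a[a]aabba__   read a → write a, move L, go to p1
p1 | [a]aaabba__   read a → write a, move R, go to p1
p1 | a[a]aabba__   read a → write a, move R, go to p1
p1 | aa[a]abba__   read a → write a, move R, go to p1
p1 | aaa[a]bba__   read a → write a, move R, go to p1
p1 | aaaa[b]ba__   read b → write _, move R, go to p0
p0 | aaaa_[b]a__   read b → write a, move R, go to p0
p0 | aaaa_a[a]__   read a → write a, move L, go to p1
p1 | aaaa_[a]a__   read a → write a, move R, go to p1
p1 | aaaa_a[a]__   read a → write a, move R, go to p1
p1 | aaaa_aa[_]_   read _ → write b, move L, go to p1
p1 | aaaa_a[a]b_   read a → write a, move R, go to p1
p1 | aaaa_aa[b]_   read b → write _, move R, go to p0
p0 | aaaa_aa_[_]
M halts after 14 transitions.

14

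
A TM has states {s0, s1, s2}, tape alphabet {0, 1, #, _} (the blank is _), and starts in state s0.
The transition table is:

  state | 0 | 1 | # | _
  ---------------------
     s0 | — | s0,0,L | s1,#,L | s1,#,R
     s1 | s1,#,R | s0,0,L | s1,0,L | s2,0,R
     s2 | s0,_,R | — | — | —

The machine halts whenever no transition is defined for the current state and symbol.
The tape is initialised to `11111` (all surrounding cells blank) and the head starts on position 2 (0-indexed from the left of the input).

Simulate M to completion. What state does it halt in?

s0

state=s0 head=2 tape=__11[1]11   (s0,1)→(s0,0,L)
state=s0 head=1 tape=__1[1]011   (s0,1)→(s0,0,L)
state=s0 head=0 tape=__[1]0011   (s0,1)→(s0,0,L)
state=s0 head=-1 tape=_[_]00011   (s0,_)→(s1,#,R)
state=s1 head=0 tape=_#[0]0011   (s1,0)→(s1,#,R)
state=s1 head=1 tape=_##[0]011   (s1,0)→(s1,#,R)
state=s1 head=2 tape=_###[0]11   (s1,0)→(s1,#,R)
state=s1 head=3 tape=_####[1]1   (s1,1)→(s0,0,L)
state=s0 head=2 tape=_###[#]01   (s0,#)→(s1,#,L)
state=s1 head=1 tape=_##[#]#01   (s1,#)→(s1,0,L)
state=s1 head=0 tape=_#[#]0#01   (s1,#)→(s1,0,L)
state=s1 head=-1 tape=_[#]00#01   (s1,#)→(s1,0,L)
state=s1 head=-2 tape=[_]000#01   (s1,_)→(s2,0,R)
state=s2 head=-1 tape=0[0]00#01   (s2,0)→(s0,_,R)
state=s0 head=0 tape=0_[0]0#01
No transition is defined for (s0, 0); M halts in state s0.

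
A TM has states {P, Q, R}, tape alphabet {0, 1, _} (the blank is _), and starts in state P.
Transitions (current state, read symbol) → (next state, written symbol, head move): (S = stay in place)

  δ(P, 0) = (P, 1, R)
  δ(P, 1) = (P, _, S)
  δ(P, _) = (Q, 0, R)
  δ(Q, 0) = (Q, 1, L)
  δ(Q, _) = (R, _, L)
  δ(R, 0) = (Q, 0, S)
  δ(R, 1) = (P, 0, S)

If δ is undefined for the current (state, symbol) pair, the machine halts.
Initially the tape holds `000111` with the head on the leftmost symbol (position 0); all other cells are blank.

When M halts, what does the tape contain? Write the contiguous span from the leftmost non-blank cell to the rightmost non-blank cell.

state=P head=0 tape=[0]00111   (P,0)→(P,1,R)
state=P head=1 tape=1[0]0111   (P,0)→(P,1,R)
state=P head=2 tape=11[0]111   (P,0)→(P,1,R)
state=P head=3 tape=111[1]11   (P,1)→(P,_,S)
state=P head=3 tape=111[_]11   (P,_)→(Q,0,R)
state=Q head=4 tape=1110[1]1
The non-blank tape span at halt is 111011.

111011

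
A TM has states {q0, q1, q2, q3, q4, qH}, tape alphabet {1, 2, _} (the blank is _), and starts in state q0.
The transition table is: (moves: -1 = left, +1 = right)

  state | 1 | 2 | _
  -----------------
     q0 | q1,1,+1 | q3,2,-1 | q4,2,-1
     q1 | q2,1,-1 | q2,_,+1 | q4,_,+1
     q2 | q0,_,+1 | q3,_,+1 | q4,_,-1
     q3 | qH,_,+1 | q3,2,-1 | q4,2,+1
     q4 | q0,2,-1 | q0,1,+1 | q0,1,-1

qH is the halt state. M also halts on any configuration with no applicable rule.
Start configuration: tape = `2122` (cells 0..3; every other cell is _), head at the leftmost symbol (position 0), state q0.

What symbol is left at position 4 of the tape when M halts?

1

state=q0 head=0 tape=_[2]122_____   (q0,2)→(q3,2,-1)
state=q3 head=-1 tape=[_]2122_____   (q3,_)→(q4,2,+1)
state=q4 head=0 tape=2[2]122_____   (q4,2)→(q0,1,+1)
state=q0 head=1 tape=21[1]22_____   (q0,1)→(q1,1,+1)
state=q1 head=2 tape=211[2]2_____   (q1,2)→(q2,_,+1)
state=q2 head=3 tape=211_[2]_____   (q2,2)→(q3,_,+1)
state=q3 head=4 tape=211__[_]____   (q3,_)→(q4,2,+1)
state=q4 head=5 tape=211__2[_]___   (q4,_)→(q0,1,-1)
state=q0 head=4 tape=211__[2]1___   (q0,2)→(q3,2,-1)
state=q3 head=3 tape=211_[_]21___   (q3,_)→(q4,2,+1)
state=q4 head=4 tape=211_2[2]1___   (q4,2)→(q0,1,+1)
state=q0 head=5 tape=211_21[1]___   (q0,1)→(q1,1,+1)
state=q1 head=6 tape=211_211[_]__   (q1,_)→(q4,_,+1)
state=q4 head=7 tape=211_211_[_]_   (q4,_)→(q0,1,-1)
state=q0 head=6 tape=211_211[_]1_   (q0,_)→(q4,2,-1)
state=q4 head=5 tape=211_21[1]21_   (q4,1)→(q0,2,-1)
state=q0 head=4 tape=211_2[1]221_   (q0,1)→(q1,1,+1)
state=q1 head=5 tape=211_21[2]21_   (q1,2)→(q2,_,+1)
state=q2 head=6 tape=211_21_[2]1_   (q2,2)→(q3,_,+1)
state=q3 head=7 tape=211_21__[1]_   (q3,1)→(qH,_,+1)
state=qH head=8 tape=211_21___[_]
Cell 4 holds 1 when M halts.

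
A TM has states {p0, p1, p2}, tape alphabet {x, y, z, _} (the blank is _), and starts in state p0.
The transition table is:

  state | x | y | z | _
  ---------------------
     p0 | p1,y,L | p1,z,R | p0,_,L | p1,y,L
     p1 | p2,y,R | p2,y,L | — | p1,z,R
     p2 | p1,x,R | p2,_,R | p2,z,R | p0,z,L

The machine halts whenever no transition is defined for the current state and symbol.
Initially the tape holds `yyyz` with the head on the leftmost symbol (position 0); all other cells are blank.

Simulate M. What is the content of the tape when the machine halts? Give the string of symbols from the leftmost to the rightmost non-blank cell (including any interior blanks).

p0 | [y]yyz_   read y → write z, move R, go to p1
p1 | z[y]yz_   read y → write y, move L, go to p2
p2 | [z]yyz_   read z → write z, move R, go to p2
p2 | z[y]yz_   read y → write _, move R, go to p2
p2 | z_[y]z_   read y → write _, move R, go to p2
p2 | z__[z]_   read z → write z, move R, go to p2
p2 | z__z[_]   read _ → write z, move L, go to p0
p0 | z__[z]z   read z → write _, move L, go to p0
p0 | z_[_]_z   read _ → write y, move L, go to p1
p1 | z[_]y_z   read _ → write z, move R, go to p1
p1 | zz[y]_z   read y → write y, move L, go to p2
p2 | z[z]y_z   read z → write z, move R, go to p2
p2 | zz[y]_z   read y → write _, move R, go to p2
p2 | zz_[_]z   read _ → write z, move L, go to p0
p0 | zz[_]zz   read _ → write y, move L, go to p1
p1 | z[z]yzz
The non-blank tape span at halt is zzyzz.

zzyzz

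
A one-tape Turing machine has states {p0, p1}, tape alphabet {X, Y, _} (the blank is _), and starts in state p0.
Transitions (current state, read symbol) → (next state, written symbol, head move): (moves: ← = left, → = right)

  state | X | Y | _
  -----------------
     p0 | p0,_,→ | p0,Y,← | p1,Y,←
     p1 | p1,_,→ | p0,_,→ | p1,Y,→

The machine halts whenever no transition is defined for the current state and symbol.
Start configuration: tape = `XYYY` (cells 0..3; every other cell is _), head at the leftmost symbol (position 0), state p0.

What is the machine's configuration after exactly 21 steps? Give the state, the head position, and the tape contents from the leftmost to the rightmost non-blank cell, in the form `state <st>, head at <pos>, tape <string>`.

state p1, head at -3, tape YYYYYYY

state=p0 head=0 tape=___[X]YYY   (p0,X)→(p0,_,→)
state=p0 head=1 tape=____[Y]YY   (p0,Y)→(p0,Y,←)
state=p0 head=0 tape=___[_]YYY   (p0,_)→(p1,Y,←)
state=p1 head=-1 tape=__[_]YYYY   (p1,_)→(p1,Y,→)
state=p1 head=0 tape=__Y[Y]YYY   (p1,Y)→(p0,_,→)
state=p0 head=1 tape=__Y_[Y]YY   (p0,Y)→(p0,Y,←)
state=p0 head=0 tape=__Y[_]YYY   (p0,_)→(p1,Y,←)
state=p1 head=-1 tape=__[Y]YYYY   (p1,Y)→(p0,_,→)
state=p0 head=0 tape=___[Y]YYY   (p0,Y)→(p0,Y,←)
state=p0 head=-1 tape=__[_]YYYY   (p0,_)→(p1,Y,←)
state=p1 head=-2 tape=_[_]YYYYY   (p1,_)→(p1,Y,→)
state=p1 head=-1 tape=_Y[Y]YYYY   (p1,Y)→(p0,_,→)
state=p0 head=0 tape=_Y_[Y]YYY   (p0,Y)→(p0,Y,←)
state=p0 head=-1 tape=_Y[_]YYYY   (p0,_)→(p1,Y,←)
state=p1 head=-2 tape=_[Y]YYYYY   (p1,Y)→(p0,_,→)
state=p0 head=-1 tape=__[Y]YYYY   (p0,Y)→(p0,Y,←)
state=p0 head=-2 tape=_[_]YYYYY   (p0,_)→(p1,Y,←)
state=p1 head=-3 tape=[_]YYYYYY   (p1,_)→(p1,Y,→)
state=p1 head=-2 tape=Y[Y]YYYYY   (p1,Y)→(p0,_,→)
state=p0 head=-1 tape=Y_[Y]YYYY   (p0,Y)→(p0,Y,←)
state=p0 head=-2 tape=Y[_]YYYYY   (p0,_)→(p1,Y,←)
state=p1 head=-3 tape=[Y]YYYYYY
After 21 steps: state p1, head at -3, tape YYYYYYY.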